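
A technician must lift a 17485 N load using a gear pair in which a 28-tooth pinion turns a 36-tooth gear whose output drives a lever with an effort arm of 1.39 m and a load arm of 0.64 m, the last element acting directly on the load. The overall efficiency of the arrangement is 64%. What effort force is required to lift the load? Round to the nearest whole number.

Gear pair MA = 36/28 = 1.2857.
Lever MA = effort arm / load arm = 1.39/0.64 = 2.1719.
Combined ideal MA = 1.2857 × 2.1719 = 2.7924.
Actual MA = 2.7924 × 0.64 = 1.7871.
Effort = load / actual MA = 17485 / 1.7871 = 9783.8 N.

9784 N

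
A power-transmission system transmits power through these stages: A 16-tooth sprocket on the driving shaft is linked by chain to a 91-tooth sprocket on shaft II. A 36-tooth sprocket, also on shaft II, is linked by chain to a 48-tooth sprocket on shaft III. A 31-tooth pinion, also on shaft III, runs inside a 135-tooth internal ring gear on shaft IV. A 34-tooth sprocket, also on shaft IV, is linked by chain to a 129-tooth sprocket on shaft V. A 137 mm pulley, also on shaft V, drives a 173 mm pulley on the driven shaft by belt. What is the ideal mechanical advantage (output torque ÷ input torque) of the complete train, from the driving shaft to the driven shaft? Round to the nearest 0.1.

Each stage contributes driven/driver: chain 91/16 = 5.6875, chain 48/36 = 1.3333, internal gear 135/31 = 4.3548, chain 129/34 = 3.7941, belt 173/137 = 1.2628.
Overall: 5.6875 × 1.3333 × 4.3548 × 3.7941 × 1.2628 = 158.22.

158.2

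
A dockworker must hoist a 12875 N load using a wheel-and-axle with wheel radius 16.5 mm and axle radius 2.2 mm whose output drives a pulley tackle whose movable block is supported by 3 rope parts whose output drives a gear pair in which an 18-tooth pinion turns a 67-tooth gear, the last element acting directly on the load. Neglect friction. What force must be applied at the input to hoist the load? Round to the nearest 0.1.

Wheel-and-axle MA = R/r = 16.5/2.2 = 7.5.
Block-and-tackle MA = number of supporting rope parts = 3.
Gear pair MA = 67/18 = 3.7222.
Combined ideal MA = 7.5 × 3 × 3.7222 = 83.75.
Effort = load / MA = 12875 / 83.75 = 153.73 N.

153.7 N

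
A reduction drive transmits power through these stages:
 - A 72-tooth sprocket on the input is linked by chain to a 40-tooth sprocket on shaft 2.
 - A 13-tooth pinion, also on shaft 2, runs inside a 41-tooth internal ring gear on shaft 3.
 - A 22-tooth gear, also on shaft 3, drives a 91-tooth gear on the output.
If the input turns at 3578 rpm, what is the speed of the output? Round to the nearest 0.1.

493.7 rpm

chain 40/72 = 0.55556 → 3578/0.55556 = 6440.4 rpm
internal gear 41/13 = 3.1538 → 6440.4/3.1538 = 2042.1 rpm
gear mesh 91/22 = 4.1364 → 2042.1/4.1364 = 493.69 rpm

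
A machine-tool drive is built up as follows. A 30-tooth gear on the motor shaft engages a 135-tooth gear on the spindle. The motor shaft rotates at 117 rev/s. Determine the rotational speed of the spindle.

Gear mesh: ratio = 135/30 = 4.5, so the spindle turns at 117 / 4.5 = 26 rev/s.

26 rev/s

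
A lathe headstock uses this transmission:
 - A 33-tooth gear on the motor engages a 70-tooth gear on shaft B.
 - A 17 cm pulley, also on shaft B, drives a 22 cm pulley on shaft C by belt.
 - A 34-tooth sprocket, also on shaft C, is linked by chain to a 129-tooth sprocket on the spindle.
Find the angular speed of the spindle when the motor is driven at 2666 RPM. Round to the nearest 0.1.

Gear mesh: ratio = 70/33 = 2.1212, so shaft B turns at 2666 / 2.1212 = 1256.8 RPM.
Belt: ratio = 22/17 = 1.2941, so shaft C turns at 1256.8 / 1.2941 = 971.19 RPM.
Chain: ratio = 129/34 = 3.7941, so the spindle turns at 971.19 / 3.7941 = 255.97 RPM.

256.0 RPM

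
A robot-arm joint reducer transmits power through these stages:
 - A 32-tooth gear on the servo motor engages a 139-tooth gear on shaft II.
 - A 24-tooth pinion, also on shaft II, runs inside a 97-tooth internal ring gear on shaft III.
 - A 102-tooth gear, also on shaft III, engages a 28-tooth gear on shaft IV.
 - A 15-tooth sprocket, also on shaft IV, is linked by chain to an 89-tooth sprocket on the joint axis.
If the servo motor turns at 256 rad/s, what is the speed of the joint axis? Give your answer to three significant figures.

8.95 rad/s

the servo motor → shaft II (gear mesh, 139/32): 256 ÷ 4.3438 = 58.935 rad/s
shaft II → shaft III (internal gear, 97/24): 58.935 ÷ 4.0417 = 14.582 rad/s
shaft III → shaft IV (gear mesh, 28/102): 14.582 ÷ 0.27451 = 53.12 rad/s
shaft IV → the joint axis (chain, 89/15): 53.12 ÷ 5.9333 = 8.9528 rad/s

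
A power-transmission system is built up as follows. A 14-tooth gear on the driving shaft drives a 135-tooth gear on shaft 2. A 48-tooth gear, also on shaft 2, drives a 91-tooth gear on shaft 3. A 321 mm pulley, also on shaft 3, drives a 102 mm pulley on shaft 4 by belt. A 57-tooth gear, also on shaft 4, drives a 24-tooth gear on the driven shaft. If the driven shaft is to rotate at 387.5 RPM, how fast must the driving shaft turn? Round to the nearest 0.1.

Overall ratio R = 9.6429 × 1.8958 × 0.31776 × 0.42105 = 2.4459.
Required input speed = output speed × R = 387.5 × 2.4459 = 947.78 RPM.

947.8 RPM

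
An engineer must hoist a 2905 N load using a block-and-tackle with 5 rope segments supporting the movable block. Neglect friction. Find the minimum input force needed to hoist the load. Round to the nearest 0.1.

581.0 N

Block-and-tackle MA = number of supporting rope parts = 5.
Effort = load / MA = 2905 / 5 = 581 N.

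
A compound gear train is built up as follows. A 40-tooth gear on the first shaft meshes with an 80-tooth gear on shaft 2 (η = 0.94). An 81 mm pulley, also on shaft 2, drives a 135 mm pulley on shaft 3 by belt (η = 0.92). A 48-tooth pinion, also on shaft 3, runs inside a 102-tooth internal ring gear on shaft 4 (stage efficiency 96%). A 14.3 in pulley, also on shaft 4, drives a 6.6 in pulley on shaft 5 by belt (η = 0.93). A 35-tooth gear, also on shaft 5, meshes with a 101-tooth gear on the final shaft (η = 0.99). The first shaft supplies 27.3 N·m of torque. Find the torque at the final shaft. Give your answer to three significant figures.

197 N·m

gear mesh 80/40 = 2 → τ = 27.3·2·0.94 = 51.324 N·m
belt 135/81 = 1.6667 → τ = 51.324·1.6667·0.92 = 78.697 N·m
internal gear 102/48 = 2.125 → τ = 78.697·2.125·0.96 = 160.54 N·m
belt 6.6/14.3 = 0.46154 → τ = 160.54·0.46154·0.93 = 68.909 N·m
gear mesh 101/35 = 2.8857 → τ = 68.909·2.8857·0.99 = 196.86 N·m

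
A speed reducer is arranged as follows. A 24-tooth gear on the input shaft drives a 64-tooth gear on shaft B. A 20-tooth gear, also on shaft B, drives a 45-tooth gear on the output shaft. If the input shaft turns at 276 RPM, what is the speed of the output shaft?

gear mesh 64/24 = 2.6667 → 276/2.6667 = 103.5 RPM
gear mesh 45/20 = 2.25 → 103.5/2.25 = 46 RPM

46 RPM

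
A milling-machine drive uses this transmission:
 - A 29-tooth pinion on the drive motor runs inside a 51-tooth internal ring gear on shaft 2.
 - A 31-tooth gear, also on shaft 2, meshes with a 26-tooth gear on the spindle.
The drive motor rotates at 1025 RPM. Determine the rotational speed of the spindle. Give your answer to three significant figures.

695 RPM

Internal gear: ratio = 51/29 = 1.7586, so shaft 2 turns at 1025 / 1.7586 = 582.84 RPM.
Gear mesh: ratio = 26/31 = 0.83871, so the spindle turns at 582.84 / 0.83871 = 694.93 RPM.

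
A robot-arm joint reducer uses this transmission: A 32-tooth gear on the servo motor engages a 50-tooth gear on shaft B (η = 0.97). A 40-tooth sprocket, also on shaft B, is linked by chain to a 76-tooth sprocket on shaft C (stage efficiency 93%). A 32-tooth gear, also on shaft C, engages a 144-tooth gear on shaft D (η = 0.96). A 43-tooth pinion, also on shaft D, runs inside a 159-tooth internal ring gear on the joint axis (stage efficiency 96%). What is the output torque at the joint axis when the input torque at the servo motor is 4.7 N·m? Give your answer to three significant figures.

193 N·m

gear mesh 50/32 = 1.5625 → τ = 4.7·1.5625·0.97 = 7.1234 N·m
chain 76/40 = 1.9 → τ = 7.1234·1.9·0.93 = 12.587 N·m
gear mesh 144/32 = 4.5 → τ = 12.587·4.5·0.96 = 54.376 N·m
internal gear 159/43 = 3.6977 → τ = 54.376·3.6977·0.96 = 193.02 N·m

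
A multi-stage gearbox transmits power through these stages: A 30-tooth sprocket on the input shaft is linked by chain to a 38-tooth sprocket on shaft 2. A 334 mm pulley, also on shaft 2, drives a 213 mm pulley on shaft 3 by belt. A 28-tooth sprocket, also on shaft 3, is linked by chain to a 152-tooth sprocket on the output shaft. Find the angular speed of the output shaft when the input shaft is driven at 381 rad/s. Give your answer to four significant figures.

86.88 rad/s

chain 38/30 = 1.2667 → 381/1.2667 = 300.79 rad/s
belt 213/334 = 0.63772 → 300.79/0.63772 = 471.66 rad/s
chain 152/28 = 5.4286 → 471.66/5.4286 = 86.885 rad/s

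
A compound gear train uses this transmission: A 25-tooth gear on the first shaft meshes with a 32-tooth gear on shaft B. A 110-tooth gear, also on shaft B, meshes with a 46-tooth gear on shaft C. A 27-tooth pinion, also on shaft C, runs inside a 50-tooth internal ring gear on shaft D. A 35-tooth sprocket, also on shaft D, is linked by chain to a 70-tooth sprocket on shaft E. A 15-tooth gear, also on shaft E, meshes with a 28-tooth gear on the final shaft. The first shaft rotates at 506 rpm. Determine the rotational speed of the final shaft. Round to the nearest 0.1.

gear mesh 32/25 = 1.28 → 506/1.28 = 395.31 rpm
gear mesh 46/110 = 0.41818 → 395.31/0.41818 = 945.31 rpm
internal gear 50/27 = 1.8519 → 945.31/1.8519 = 510.47 rpm
chain 70/35 = 2 → 510.47/2 = 255.23 rpm
gear mesh 28/15 = 1.8667 → 255.23/1.8667 = 136.73 rpm

136.7 rpm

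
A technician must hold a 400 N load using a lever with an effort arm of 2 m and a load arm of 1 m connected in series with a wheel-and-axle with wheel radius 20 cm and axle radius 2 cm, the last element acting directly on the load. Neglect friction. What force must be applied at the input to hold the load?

Lever MA = effort arm / load arm = 2/1 = 2.
Wheel-and-axle MA = R/r = 20/2 = 10.
Combined ideal MA = 2 × 10 = 20.
Effort = load / MA = 400 / 20 = 20 N.

20 N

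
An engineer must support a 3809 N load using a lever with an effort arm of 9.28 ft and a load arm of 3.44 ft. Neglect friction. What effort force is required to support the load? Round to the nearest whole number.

1412 N

Lever MA = effort arm / load arm = 9.28/3.44 = 2.6977.
Effort = load / MA = 3809 / 2.6977 = 1412 N.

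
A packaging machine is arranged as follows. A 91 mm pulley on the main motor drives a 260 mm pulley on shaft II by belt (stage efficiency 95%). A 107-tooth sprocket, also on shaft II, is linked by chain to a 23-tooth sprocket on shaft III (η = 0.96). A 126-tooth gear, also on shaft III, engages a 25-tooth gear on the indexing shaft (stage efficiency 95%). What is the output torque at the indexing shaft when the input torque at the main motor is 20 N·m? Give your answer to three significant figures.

2.11 N·m

Belt: ratio = 260/91 = 2.8571; torque at shaft II = 20 × 2.8571 × 0.95 = 54.286 N·m.
Chain: ratio = 23/107 = 0.21495; torque at shaft III = 54.286 × 0.21495 × 0.96 = 11.202 N·m.
Gear mesh: ratio = 25/126 = 0.19841; torque at the indexing shaft = 11.202 × 0.19841 × 0.95 = 2.1115 N·m.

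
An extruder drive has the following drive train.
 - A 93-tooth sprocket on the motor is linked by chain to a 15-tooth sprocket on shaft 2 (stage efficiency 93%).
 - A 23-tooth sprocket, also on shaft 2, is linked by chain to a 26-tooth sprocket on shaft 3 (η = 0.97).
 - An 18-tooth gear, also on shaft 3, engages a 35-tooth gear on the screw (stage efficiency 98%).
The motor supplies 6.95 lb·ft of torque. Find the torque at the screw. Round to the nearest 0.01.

2.18 lb·ft

Chain: ratio = 15/93 = 0.16129; torque at shaft 2 = 6.95 × 0.16129 × 0.93 = 1.0425 lb·ft.
Chain: ratio = 26/23 = 1.1304; torque at shaft 3 = 1.0425 × 1.1304 × 0.97 = 1.1431 lb·ft.
Gear mesh: ratio = 35/18 = 1.9444; torque at the screw = 1.1431 × 1.9444 × 0.98 = 2.1783 lb·ft.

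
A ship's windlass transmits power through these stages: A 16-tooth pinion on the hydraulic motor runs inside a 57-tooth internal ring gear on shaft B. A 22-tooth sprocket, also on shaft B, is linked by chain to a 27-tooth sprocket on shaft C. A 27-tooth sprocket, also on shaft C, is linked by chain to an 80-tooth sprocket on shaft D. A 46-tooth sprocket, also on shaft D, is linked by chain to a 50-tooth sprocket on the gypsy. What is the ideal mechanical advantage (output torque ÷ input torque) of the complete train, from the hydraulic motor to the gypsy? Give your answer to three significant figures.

14.1

Each stage contributes driven/driver: internal gear 57/16 = 3.5625, chain 27/22 = 1.2273, chain 80/27 = 2.963, chain 50/46 = 1.087.
Overall: 3.5625 × 1.2273 × 2.963 × 1.087 = 14.081.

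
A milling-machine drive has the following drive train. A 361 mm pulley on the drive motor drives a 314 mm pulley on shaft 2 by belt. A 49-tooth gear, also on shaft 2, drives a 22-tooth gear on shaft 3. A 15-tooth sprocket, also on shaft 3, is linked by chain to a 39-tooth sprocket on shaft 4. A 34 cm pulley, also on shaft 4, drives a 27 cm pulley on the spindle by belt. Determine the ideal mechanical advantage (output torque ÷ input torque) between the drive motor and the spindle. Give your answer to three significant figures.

0.806

Each stage contributes driven/driver: belt 314/361 = 0.86981, gear mesh 22/49 = 0.44898, chain 39/15 = 2.6, belt 27/34 = 0.79412.
Overall: 0.86981 × 0.44898 × 2.6 × 0.79412 = 0.80632.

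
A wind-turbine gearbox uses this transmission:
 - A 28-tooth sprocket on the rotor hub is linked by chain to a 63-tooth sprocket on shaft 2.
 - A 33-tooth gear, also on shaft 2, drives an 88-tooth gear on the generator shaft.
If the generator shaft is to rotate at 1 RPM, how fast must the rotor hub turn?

Overall ratio R = 2.25 × 2.6667 = 6.
Required input speed = output speed × R = 1 × 6 = 6 RPM.

6 RPM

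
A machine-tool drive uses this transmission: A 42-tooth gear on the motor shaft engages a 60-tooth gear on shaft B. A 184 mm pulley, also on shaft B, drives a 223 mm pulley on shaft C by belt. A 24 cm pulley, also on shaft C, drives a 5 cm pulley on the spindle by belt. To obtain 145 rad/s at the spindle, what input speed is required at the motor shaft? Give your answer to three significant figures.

Overall ratio R = 1.4286 × 1.212 × 0.20833 = 0.3607.
Required input speed = output speed × R = 145 × 0.3607 = 52.302 rad/s.

52.3 rad/s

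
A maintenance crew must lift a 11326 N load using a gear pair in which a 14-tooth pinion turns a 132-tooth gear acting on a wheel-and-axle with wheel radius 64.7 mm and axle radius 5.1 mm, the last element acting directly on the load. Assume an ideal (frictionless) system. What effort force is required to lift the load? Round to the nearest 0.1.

94.7 N

Gear pair MA = 132/14 = 9.4286.
Wheel-and-axle MA = R/r = 64.7/5.1 = 12.686.
Combined ideal MA = 9.4286 × 12.686 = 119.61.
Effort = load / MA = 11326 / 119.61 = 94.688 N.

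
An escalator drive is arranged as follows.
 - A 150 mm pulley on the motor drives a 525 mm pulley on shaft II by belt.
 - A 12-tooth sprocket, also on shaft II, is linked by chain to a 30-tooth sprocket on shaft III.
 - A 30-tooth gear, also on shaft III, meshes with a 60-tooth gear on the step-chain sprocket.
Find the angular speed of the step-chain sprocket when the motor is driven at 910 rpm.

Belt: ratio = 525/150 = 3.5, so shaft II turns at 910 / 3.5 = 260 rpm.
Chain: ratio = 30/12 = 2.5, so shaft III turns at 260 / 2.5 = 104 rpm.
Gear mesh: ratio = 60/30 = 2, so the step-chain sprocket turns at 104 / 2 = 52 rpm.

52 rpm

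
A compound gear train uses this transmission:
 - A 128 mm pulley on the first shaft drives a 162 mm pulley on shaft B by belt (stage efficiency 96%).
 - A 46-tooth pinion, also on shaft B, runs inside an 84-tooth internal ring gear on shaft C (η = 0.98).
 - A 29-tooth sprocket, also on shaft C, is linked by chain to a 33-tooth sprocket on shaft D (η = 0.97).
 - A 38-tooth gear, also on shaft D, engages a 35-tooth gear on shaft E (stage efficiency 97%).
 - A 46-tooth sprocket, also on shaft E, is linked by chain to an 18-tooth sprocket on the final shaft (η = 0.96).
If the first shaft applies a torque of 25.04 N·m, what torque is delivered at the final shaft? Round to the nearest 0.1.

20.2 N·m

belt 162/128 = 1.2656 → τ = 25.04·1.2656·0.96 = 30.424 N·m
internal gear 84/46 = 1.8261 → τ = 30.424·1.8261·0.98 = 54.445 N·m
chain 33/29 = 1.1379 → τ = 54.445·1.1379·0.97 = 60.096 N·m
gear mesh 35/38 = 0.92105 → τ = 60.096·0.92105·0.97 = 53.691 N·m
chain 18/46 = 0.3913 → τ = 53.691·0.3913·0.96 = 20.169 N·m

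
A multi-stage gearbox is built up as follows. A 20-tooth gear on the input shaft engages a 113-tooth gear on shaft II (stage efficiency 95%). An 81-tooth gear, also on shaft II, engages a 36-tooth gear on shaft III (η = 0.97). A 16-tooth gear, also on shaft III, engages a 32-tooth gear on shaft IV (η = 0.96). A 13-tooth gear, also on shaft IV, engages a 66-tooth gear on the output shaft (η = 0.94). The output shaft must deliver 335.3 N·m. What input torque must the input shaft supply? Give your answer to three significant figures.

15.8 N·m

Overall ratio R = 5.65 × 0.44444 × 2 × 5.0769 = 25.497; overall efficiency η = 0.95 × 0.97 × 0.96 × 0.94 = 0.8316.
Input torque = output torque / (R × η) = 335.3 / (25.497 × 0.8316) = 15.814 N·m.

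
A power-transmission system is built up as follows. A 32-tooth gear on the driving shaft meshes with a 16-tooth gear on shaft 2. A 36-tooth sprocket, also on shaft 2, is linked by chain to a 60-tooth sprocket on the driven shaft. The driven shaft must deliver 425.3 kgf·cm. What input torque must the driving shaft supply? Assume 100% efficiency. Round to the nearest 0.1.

Overall ratio R = 0.5 × 1.6667 = 0.83333.
Input torque = output torque / R = 425.3 / 0.83333 = 510.36 kgf·cm.

510.4 kgf·cm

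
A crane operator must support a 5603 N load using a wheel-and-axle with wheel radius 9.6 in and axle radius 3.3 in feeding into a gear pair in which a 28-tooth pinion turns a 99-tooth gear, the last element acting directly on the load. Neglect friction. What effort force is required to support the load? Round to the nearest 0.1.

Wheel-and-axle MA = R/r = 9.6/3.3 = 2.9091.
Gear pair MA = 99/28 = 3.5357.
Combined ideal MA = 2.9091 × 3.5357 = 10.286.
Effort = load / MA = 5603 / 10.286 = 544.74 N.

544.7 N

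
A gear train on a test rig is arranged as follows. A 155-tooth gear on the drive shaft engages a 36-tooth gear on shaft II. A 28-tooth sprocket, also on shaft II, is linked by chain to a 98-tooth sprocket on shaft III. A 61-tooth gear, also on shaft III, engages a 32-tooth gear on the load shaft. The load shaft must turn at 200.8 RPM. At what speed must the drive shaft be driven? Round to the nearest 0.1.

Overall ratio R = 0.23226 × 3.5 × 0.52459 = 0.42644.
Required input speed = output speed × R = 200.8 × 0.42644 = 85.629 RPM.

85.6 RPM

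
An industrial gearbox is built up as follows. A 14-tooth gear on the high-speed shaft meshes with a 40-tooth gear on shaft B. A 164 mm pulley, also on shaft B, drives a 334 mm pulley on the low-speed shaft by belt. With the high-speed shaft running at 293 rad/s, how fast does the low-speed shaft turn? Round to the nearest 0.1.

50.4 rad/s

the high-speed shaft → shaft B (gear mesh, 40/14): 293 ÷ 2.8571 = 102.55 rad/s
shaft B → the low-speed shaft (belt, 334/164): 102.55 ÷ 2.0366 = 50.354 rad/s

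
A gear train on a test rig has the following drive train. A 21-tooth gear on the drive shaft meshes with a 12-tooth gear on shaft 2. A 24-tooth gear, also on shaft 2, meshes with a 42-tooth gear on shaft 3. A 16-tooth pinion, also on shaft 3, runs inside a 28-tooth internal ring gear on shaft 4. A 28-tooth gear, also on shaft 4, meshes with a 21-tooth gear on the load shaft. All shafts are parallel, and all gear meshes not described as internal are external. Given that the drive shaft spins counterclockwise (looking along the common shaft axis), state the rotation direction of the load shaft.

clockwise

the drive shaft → shaft 2: external mesh, 1 reversal → CW.
shaft 2 → shaft 3: external mesh, 1 reversal → CCW.
shaft 3 → shaft 4: internal mesh, same direction → CCW.
shaft 4 → the load shaft: external mesh, 1 reversal → CW.
3 reversals in total — an odd number — so the load shaft turns opposite to the drive shaft.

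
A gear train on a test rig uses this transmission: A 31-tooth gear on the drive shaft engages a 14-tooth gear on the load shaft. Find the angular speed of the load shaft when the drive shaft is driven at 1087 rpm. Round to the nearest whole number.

2407 rpm

the drive shaft → the load shaft (gear mesh, 14/31): 1087 ÷ 0.45161 = 2406.9 rpm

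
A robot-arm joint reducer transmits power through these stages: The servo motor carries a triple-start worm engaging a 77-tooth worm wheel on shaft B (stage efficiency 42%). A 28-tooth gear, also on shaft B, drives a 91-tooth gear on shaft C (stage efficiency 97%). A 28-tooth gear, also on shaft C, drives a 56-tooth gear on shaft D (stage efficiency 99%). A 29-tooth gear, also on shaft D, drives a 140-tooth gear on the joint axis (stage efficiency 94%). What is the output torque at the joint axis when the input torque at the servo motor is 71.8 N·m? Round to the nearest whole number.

worm 77/3 = 25.667 → τ = 71.8·25.667·0.42 = 774 N·m
gear mesh 91/28 = 3.25 → τ = 774·3.25·0.97 = 2440 N·m
gear mesh 56/28 = 2 → τ = 2440·2·0.99 = 4831.3 N·m
gear mesh 140/29 = 4.8276 → τ = 4831.3·4.8276·0.94 = 21924 N·m

21924 N·m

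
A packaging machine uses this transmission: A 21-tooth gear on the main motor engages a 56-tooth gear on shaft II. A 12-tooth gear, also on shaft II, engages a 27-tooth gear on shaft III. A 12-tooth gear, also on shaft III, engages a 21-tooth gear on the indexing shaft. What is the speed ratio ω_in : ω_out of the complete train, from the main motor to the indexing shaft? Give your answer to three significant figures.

Each stage contributes driven/driver: gear mesh 56/21 = 2.6667, gear mesh 27/12 = 2.25, gear mesh 21/12 = 1.75.
Overall: 2.6667 × 2.25 × 1.75 = 10.5.

10.5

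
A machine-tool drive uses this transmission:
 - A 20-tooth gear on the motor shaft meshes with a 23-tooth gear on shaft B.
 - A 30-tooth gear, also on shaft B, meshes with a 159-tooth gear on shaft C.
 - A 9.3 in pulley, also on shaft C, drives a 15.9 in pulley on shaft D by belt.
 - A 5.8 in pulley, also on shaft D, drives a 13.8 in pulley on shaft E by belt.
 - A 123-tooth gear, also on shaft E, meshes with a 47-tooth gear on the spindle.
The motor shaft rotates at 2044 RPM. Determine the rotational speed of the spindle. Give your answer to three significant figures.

gear mesh 23/20 = 1.15 → 2044/1.15 = 1777.4 RPM
gear mesh 159/30 = 5.3 → 1777.4/5.3 = 335.36 RPM
belt 15.9/9.3 = 1.7097 → 335.36/1.7097 = 196.15 RPM
belt 13.8/5.8 = 2.3793 → 196.15/2.3793 = 82.441 RPM
gear mesh 47/123 = 0.38211 → 82.441/0.38211 = 215.75 RPM

216 RPM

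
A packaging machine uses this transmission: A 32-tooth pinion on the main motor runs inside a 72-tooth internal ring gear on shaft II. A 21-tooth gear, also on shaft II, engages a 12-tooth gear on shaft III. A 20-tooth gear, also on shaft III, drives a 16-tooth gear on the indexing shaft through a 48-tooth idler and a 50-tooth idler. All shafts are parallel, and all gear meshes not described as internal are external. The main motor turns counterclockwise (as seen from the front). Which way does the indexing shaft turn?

the main motor → shaft II: internal mesh, same direction → CCW.
shaft II → shaft III: external mesh, 1 reversal → CW.
shaft III → the indexing shaft: driver → idler → idler → driven is 3 external meshes, 3 reversals → CCW.
4 reversals in total — an even number — so the indexing shaft turns the same way as the main motor.

counterclockwise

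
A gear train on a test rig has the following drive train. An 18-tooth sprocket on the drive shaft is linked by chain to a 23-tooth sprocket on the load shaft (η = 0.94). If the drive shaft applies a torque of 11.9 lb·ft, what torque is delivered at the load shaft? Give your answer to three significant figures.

14.3 lb·ft

Chain: ratio = 23/18 = 1.2778; torque at the load shaft = 11.9 × 1.2778 × 0.94 = 14.293 lb·ft.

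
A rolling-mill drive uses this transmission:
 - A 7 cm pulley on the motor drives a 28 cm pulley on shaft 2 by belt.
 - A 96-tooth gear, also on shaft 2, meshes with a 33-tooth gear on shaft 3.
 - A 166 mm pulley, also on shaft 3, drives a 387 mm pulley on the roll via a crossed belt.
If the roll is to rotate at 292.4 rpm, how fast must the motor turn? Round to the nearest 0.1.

Overall ratio R = 4 × 0.34375 × 2.3313 = 3.2056.
Required input speed = output speed × R = 292.4 × 3.2056 = 937.31 rpm.

937.3 rpm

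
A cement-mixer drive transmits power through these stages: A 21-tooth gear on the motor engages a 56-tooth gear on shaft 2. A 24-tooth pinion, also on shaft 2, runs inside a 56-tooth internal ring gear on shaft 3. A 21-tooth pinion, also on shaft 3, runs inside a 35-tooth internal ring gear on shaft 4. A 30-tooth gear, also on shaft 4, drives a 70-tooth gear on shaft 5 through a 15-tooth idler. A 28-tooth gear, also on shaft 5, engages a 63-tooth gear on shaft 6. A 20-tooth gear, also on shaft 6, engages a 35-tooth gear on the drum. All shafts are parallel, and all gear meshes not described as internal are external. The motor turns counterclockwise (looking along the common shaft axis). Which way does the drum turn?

the motor → shaft 2: external mesh, 1 reversal → CW.
shaft 2 → shaft 3: internal mesh, same direction → CW.
shaft 3 → shaft 4: internal mesh, same direction → CW.
shaft 4 → shaft 5: driver → idler → driven is 2 external meshes, 2 reversals → CW.
shaft 5 → shaft 6: external mesh, 1 reversal → CCW.
shaft 6 → the drum: external mesh, 1 reversal → CW.
5 reversals in total — an odd number — so the drum turns opposite to the motor.

clockwise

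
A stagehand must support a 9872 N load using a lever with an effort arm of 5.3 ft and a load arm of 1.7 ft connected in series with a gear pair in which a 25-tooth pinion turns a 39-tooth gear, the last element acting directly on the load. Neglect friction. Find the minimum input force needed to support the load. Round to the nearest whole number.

Lever MA = effort arm / load arm = 5.3/1.7 = 3.1176.
Gear pair MA = 39/25 = 1.56.
Combined ideal MA = 3.1176 × 1.56 = 4.8635.
Effort = load / MA = 9872 / 4.8635 = 2029.8 N.

2030 N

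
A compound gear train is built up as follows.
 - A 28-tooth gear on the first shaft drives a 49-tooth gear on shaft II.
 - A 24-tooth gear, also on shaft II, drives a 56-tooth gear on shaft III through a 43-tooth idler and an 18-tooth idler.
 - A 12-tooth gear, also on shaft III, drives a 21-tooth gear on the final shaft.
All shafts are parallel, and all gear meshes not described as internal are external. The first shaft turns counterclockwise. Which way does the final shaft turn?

clockwise

the first shaft → shaft II: external mesh, 1 reversal → CW.
shaft II → shaft III: driver → idler → idler → driven is 3 external meshes, 3 reversals → CCW.
shaft III → the final shaft: external mesh, 1 reversal → CW.
5 reversals in total — an odd number — so the final shaft turns opposite to the first shaft.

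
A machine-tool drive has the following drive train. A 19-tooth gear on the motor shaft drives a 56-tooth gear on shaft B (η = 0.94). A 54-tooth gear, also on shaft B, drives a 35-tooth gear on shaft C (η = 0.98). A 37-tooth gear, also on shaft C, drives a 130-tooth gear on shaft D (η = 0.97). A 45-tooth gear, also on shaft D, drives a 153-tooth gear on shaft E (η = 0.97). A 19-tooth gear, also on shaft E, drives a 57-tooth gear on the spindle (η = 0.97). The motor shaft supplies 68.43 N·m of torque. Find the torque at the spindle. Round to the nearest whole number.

3939 N·m

gear mesh 56/19 = 2.9474 → τ = 68.43·2.9474·0.94 = 189.59 N·m
gear mesh 35/54 = 0.64815 → τ = 189.59·0.64815·0.98 = 120.42 N·m
gear mesh 130/37 = 3.5135 → τ = 120.42·3.5135·0.97 = 410.41 N·m
gear mesh 153/45 = 3.4 → τ = 410.41·3.4·0.97 = 1353.5 N·m
gear mesh 57/19 = 3 → τ = 1353.5·3·0.97 = 3938.8 N·m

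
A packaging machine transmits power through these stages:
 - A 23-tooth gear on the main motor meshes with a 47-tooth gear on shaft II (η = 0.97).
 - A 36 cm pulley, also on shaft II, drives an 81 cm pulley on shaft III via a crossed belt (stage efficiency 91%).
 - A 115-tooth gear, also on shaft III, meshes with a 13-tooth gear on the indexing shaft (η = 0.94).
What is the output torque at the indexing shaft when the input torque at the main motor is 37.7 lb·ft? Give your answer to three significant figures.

16.3 lb·ft

After the gear mesh (47/23): 37.7 × 2.0435 × 0.97 = 74.728 lb·ft
After the belt (81/36): 74.728 × 2.25 × 0.91 = 153.01 lb·ft
After the gear mesh (13/115): 153.01 × 0.11304 × 0.94 = 16.258 lb·ft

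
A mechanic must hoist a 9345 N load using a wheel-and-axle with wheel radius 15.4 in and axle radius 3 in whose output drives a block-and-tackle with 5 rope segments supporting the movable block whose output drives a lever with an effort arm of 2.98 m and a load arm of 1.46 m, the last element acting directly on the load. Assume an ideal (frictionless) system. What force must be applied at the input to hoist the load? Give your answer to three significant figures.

178 N

Wheel-and-axle MA = R/r = 15.4/3 = 5.1333.
Block-and-tackle MA = number of supporting rope parts = 5.
Lever MA = effort arm / load arm = 2.98/1.46 = 2.0411.
Combined ideal MA = 5.1333 × 5 × 2.0411 = 52.388.
Effort = load / MA = 9345 / 52.388 = 178.38 N.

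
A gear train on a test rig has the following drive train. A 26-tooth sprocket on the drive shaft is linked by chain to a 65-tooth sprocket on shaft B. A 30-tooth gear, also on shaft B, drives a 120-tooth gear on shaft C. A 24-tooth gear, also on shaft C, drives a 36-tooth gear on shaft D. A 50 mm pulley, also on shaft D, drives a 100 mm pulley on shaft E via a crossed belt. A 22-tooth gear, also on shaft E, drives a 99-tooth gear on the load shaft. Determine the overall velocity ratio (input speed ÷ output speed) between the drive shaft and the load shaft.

135

Each stage contributes driven/driver: chain 65/26 = 2.5, gear mesh 120/30 = 4, gear mesh 36/24 = 1.5, belt 100/50 = 2, gear mesh 99/22 = 4.5.
Overall: 2.5 × 4 × 1.5 × 2 × 4.5 = 135.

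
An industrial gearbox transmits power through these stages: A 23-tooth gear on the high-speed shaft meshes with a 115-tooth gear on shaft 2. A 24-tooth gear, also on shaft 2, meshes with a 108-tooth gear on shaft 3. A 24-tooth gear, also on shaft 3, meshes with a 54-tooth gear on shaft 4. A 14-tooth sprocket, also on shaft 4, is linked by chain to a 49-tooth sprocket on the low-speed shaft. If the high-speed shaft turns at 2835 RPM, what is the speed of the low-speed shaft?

16 RPM

gear mesh 115/23 = 5 → 2835/5 = 567 RPM
gear mesh 108/24 = 4.5 → 567/4.5 = 126 RPM
gear mesh 54/24 = 2.25 → 126/2.25 = 56 RPM
chain 49/14 = 3.5 → 56/3.5 = 16 RPM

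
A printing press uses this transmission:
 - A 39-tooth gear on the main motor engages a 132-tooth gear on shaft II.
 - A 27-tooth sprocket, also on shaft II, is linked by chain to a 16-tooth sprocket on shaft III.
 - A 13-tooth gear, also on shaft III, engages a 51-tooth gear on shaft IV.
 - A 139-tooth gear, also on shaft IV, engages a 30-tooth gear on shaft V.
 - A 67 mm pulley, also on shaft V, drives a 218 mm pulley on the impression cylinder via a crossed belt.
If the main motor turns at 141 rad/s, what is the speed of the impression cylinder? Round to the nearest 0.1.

25.5 rad/s

the main motor → shaft II (gear mesh, 132/39): 141 ÷ 3.3846 = 41.659 rad/s
shaft II → shaft III (chain, 16/27): 41.659 ÷ 0.59259 = 70.3 rad/s
shaft III → shaft IV (gear mesh, 51/13): 70.3 ÷ 3.9231 = 17.92 rad/s
shaft IV → shaft V (gear mesh, 30/139): 17.92 ÷ 0.21583 = 83.027 rad/s
shaft V → the impression cylinder (belt, 218/67): 83.027 ÷ 3.2537 = 25.518 rad/s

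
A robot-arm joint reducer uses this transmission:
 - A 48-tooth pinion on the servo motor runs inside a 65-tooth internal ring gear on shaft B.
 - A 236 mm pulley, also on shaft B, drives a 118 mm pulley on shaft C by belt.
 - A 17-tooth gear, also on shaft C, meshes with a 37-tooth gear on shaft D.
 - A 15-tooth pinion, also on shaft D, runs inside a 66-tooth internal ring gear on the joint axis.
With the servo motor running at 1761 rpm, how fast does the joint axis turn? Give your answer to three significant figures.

272 rpm

the servo motor → shaft B (internal gear, 65/48): 1761 ÷ 1.3542 = 1300.4 rpm
shaft B → shaft C (belt, 118/236): 1300.4 ÷ 0.5 = 2600.9 rpm
shaft C → shaft D (gear mesh, 37/17): 2600.9 ÷ 2.1765 = 1195 rpm
shaft D → the joint axis (internal gear, 66/15): 1195 ÷ 4.4 = 271.59 rpm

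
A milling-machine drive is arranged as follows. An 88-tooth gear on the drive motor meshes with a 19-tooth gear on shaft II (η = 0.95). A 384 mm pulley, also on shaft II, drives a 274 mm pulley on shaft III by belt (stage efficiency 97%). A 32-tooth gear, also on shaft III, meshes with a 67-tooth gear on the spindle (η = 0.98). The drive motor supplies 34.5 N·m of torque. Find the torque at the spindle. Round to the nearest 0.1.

10.0 N·m

After the gear mesh (19/88): 34.5 × 0.21591 × 0.95 = 7.0764 N·m
After the belt (274/384): 7.0764 × 0.71354 × 0.97 = 4.8978 N·m
After the gear mesh (67/32): 4.8978 × 2.0938 × 0.98 = 10.05 N·m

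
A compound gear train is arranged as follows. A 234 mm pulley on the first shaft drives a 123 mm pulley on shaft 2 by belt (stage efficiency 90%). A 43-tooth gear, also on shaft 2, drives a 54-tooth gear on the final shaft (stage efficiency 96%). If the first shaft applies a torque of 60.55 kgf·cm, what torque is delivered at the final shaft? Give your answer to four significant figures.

After the belt (123/234): 60.55 × 0.52564 × 0.90 = 28.645 kgf·cm
After the gear mesh (54/43): 28.645 × 1.2558 × 0.96 = 34.534 kgf·cm

34.53 kgf·cm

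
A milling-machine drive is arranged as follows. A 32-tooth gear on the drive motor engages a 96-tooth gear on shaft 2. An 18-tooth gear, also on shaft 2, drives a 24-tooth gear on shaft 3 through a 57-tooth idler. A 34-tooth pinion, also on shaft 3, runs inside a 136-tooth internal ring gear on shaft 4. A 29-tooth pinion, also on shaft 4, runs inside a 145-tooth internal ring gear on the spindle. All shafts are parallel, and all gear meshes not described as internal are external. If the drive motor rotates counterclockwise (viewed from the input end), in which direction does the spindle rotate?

the drive motor → shaft 2: external mesh, 1 reversal → CW.
shaft 2 → shaft 3: driver → idler → driven is 2 external meshes, 2 reversals → CW.
shaft 3 → shaft 4: internal mesh, same direction → CW.
shaft 4 → the spindle: internal mesh, same direction → CW.
3 reversals in total — an odd number — so the spindle turns opposite to the drive motor.

clockwise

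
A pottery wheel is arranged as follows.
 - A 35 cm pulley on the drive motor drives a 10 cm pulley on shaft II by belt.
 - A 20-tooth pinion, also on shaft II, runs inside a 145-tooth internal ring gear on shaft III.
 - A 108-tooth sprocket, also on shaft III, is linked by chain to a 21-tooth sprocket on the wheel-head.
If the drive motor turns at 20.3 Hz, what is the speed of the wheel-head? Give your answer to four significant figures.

50.40 Hz

belt 10/35 = 0.28571 → 20.3/0.28571 = 71.05 Hz
internal gear 145/20 = 7.25 → 71.05/7.25 = 9.8 Hz
chain 21/108 = 0.19444 → 9.8/0.19444 = 50.4 Hz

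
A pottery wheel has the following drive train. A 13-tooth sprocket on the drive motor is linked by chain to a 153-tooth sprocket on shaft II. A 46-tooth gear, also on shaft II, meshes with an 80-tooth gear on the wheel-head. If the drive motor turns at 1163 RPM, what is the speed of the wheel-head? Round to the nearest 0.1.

chain 153/13 = 11.769 → 1163/11.769 = 98.817 RPM
gear mesh 80/46 = 1.7391 → 98.817/1.7391 = 56.82 RPM

56.8 RPM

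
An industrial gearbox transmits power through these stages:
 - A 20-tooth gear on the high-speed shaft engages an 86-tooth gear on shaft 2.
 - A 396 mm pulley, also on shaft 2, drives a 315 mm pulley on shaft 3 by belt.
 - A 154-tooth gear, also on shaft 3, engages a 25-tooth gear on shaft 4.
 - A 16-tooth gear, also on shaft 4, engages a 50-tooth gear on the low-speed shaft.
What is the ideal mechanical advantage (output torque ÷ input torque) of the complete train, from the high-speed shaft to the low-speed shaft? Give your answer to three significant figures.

Each stage contributes driven/driver: gear mesh 86/20 = 4.3, belt 315/396 = 0.79545, gear mesh 25/154 = 0.16234, gear mesh 50/16 = 3.125.
Overall: 4.3 × 0.79545 × 0.16234 × 3.125 = 1.7352.

1.74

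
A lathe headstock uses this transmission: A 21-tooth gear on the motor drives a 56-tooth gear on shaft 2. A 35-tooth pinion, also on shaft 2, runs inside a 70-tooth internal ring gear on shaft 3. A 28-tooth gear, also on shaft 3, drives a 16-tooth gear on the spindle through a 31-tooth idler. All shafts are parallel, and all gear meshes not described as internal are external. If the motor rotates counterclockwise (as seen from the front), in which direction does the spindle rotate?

the motor → shaft 2: external mesh, 1 reversal → CW.
shaft 2 → shaft 3: internal mesh, same direction → CW.
shaft 3 → the spindle: driver → idler → driven is 2 external meshes, 2 reversals → CW.
3 reversals in total — an odd number — so the spindle turns opposite to the motor.

clockwise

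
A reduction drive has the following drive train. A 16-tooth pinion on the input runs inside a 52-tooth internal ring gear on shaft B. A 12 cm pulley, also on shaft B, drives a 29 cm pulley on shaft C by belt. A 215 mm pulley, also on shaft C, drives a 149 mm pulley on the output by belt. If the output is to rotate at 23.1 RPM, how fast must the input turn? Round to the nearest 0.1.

125.7 RPM

Overall ratio R = 3.25 × 2.4167 × 0.69302 = 5.4431.
Required input speed = output speed × R = 23.1 × 5.4431 = 125.74 RPM.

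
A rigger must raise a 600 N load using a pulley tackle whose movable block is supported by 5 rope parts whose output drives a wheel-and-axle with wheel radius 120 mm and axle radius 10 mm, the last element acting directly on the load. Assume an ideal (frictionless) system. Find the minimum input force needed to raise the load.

10 N

Block-and-tackle MA = number of supporting rope parts = 5.
Wheel-and-axle MA = R/r = 120/10 = 12.
Combined ideal MA = 5 × 12 = 60.
Effort = load / MA = 600 / 60 = 10 N.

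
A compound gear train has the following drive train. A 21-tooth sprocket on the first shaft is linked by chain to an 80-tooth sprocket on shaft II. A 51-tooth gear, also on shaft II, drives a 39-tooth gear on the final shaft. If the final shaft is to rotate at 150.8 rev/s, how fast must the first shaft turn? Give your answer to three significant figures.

439 rev/s

Overall ratio R = 3.8095 × 0.76471 = 2.9132.
Required input speed = output speed × R = 150.8 × 2.9132 = 439.31 rev/s.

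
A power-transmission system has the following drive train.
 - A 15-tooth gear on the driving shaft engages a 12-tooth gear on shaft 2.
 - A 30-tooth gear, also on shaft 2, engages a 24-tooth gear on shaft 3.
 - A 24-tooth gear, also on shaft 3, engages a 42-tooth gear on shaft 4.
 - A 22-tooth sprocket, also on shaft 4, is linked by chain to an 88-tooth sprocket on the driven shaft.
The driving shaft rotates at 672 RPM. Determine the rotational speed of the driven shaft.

150 RPM

gear mesh 12/15 = 0.8 → 672/0.8 = 840 RPM
gear mesh 24/30 = 0.8 → 840/0.8 = 1050 RPM
gear mesh 42/24 = 1.75 → 1050/1.75 = 600 RPM
chain 88/22 = 4 → 600/4 = 150 RPM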